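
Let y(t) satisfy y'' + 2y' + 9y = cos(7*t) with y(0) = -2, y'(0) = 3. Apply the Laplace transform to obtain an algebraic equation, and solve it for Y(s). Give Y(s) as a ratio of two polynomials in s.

Take the Laplace transform of both sides.
The derivative rules (L{y''} = s^2 Y - s·y(0) - y'(0) and L{y'} = sY - y(0), with y(0) = -2, y'(0) = 3) turn the left side into (s^2 + 2*s + 9)Y - (-2*s - 1).
The right side is L{cos(7*t)} = s/(s^2 + 49).
So (s^2 + 2*s + 9)Y = s/(s^2 + 49) + (-2*s - 1).
Solve for Y(s) and write it as one ratio of polynomials.

Y(s) = (-2*s^3 - s^2 - 97*s - 49)/(s^4 + 2*s^3 + 58*s^2 + 98*s + 441)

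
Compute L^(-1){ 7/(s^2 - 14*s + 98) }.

exp(7*t)*sin(7*t)

Rewrite the denominator: s^2 - 14*s + 98 = (s - 7)^2 + 49.
The form in (s - 7) signals a first-shifting-theorem factor e^(7t).
Since L{sin(7t)} = 7/(s^2 + 49), the inverse is exp(7*t)*sin(7*t).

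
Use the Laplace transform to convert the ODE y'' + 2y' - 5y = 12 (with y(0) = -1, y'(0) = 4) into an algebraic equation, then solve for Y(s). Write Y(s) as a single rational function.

Take the Laplace transform of both sides.
With L{y''} = s^2 Y - s·y(0) - y'(0) and L{y'} = sY - y(0), with y(0) = -1, y'(0) = 4: the LHS transforms to (s^2 + 2*s - 5)Y - (-s + 2).
The right side is L{12} = 12/s.
So (s^2 + 2*s - 5)Y = 12/s + (-s + 2).
Divide through and combine into a single rational function.

Y(s) = (-s^2 + 2*s + 12)/(s^3 + 2*s^2 - 5*s)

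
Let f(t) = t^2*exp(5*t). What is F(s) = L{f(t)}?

L{e^(5t)} = 1/(s - 5).
Then apply L{t^2·g(t)} = (-1)^2 d^2/ds^2[G(s)] with G(s) = 1/(s - 5):
differentiating 2 times and applying the sign gives 2/(s - 5)^3.

F(s) = 2/(s - 5)^3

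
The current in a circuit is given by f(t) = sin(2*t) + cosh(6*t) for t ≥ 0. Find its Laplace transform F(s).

Apply the Laplace transform termwise.
L{cosh(6t)} = s/(s^2 - 36); L{sin(2t)} = 2/(s^2 + 4).

F(s) = s/(s^2 - 36) + 2/(s^2 + 4)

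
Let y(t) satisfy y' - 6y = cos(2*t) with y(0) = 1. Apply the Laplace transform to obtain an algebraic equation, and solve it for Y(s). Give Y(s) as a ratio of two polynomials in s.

Y(s) = (s^2 + s + 4)/(s^3 - 6*s^2 + 4*s - 24)

Take the Laplace transform of both sides.
Using L{y'} = sY - y(0) = sY - 1, the left side becomes (s - 6)Y - (1).
The right side is L{cos(2*t)} = s/(s^2 + 4).
So (s - 6)Y = s/(s^2 + 4) + (1).
Solve for Y(s) and write it as one ratio of polynomials.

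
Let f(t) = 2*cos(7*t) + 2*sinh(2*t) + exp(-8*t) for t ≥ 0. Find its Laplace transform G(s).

G(s) = 2*s/(s^2 + 49) + 4/(s^2 - 4) + 1/(s + 8)

The transform is linear, so treat each term independently.
(2)·[L{sinh(2t)} = 2/(s^2 - 4)]; L{e^(-8t)} = 1/(s + 8); (2)·[L{cos(7t)} = s/(s^2 + 49)].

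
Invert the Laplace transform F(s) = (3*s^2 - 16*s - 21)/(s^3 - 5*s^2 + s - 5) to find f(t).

Factor the denominator: s^3 - 5*s^2 + s - 5 = (s - 5)*(s^2 + 1).
Partial fraction decomposition gives [-1/(s - 5)] + [4*s/(s^2 + 1)] + [4/(s^2 + 1)].
Invert each term: -1/(s - 5) ↔ -e^(5t); 4·s/(s^2 + 1) ↔ 4cos(t); 4·1/(s^2 + 1) ↔ 4sin(t).

f(t) = -exp(5*t) + 4*sin(t) + 4*cos(t)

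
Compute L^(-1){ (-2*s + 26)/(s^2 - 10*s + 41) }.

Complete the square in the denominator: s^2 - 10*s + 41 = (s - 5)^2 + 4^2.
Split the numerator to match: -2*s + 26 = -2·(s - 5) + 4·4.
Invert each term: -2·(s - 5)/((s - 5)^2 + 16) ↔ -2e^(5t)cos(4t); 4·4/((s - 5)^2 + 16) ↔ 4e^(5t)sin(4t).

4*exp(5*t)*sin(4*t) - 2*exp(5*t)*cos(4*t)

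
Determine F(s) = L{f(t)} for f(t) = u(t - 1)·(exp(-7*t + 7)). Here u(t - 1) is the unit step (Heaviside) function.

F(s) = exp(-s)/(s + 7)

By the second shifting theorem, L{u(t - c)·g(t - c)} = e^(-cs)·G(s) with c = 1 and G(s) = L{g(t)}.
L{e^(-7t)} = 1/(s + 7).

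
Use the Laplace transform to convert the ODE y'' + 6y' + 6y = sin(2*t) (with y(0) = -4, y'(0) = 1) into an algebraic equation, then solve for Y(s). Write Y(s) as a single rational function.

Take the Laplace transform of both sides.
With L{y''} = s^2 Y - s·y(0) - y'(0) and L{y'} = sY - y(0), with y(0) = -4, y'(0) = 1: the LHS transforms to (s^2 + 6*s + 6)Y - (-4*s - 23).
The right side is L{sin(2*t)} = 2/(s^2 + 4).
So (s^2 + 6*s + 6)Y = 2/(s^2 + 4) + (-4*s - 23).
Divide through and combine into a single rational function.

Y(s) = (-4*s^3 - 23*s^2 - 16*s - 90)/(s^4 + 6*s^3 + 10*s^2 + 24*s + 24)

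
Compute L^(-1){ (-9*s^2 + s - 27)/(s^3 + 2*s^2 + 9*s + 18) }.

3*sin(3*t) - 4*cos(3*t) - 5*exp(-2*t)

Factor the denominator: s^3 + 2*s^2 + 9*s + 18 = (s + 2)*(s^2 + 9).
Partial fraction decomposition gives [-5/(s + 2)] + [-4*s/(s^2 + 9)] + [9/(s^2 + 9)].
Invert each term: -5/(s + 2) ↔ -5e^(-2t); -4·s/(s^2 + 9) ↔ -4cos(3t); 3·3/(s^2 + 9) ↔ 3sin(3t).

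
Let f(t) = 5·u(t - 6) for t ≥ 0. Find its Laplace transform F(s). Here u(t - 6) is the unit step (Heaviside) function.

By the second shifting theorem, L{u(t - c)·g(t - c)} = e^(-cs)·G(s) with c = 6 and G(s) = L{g(t)}.
L{5} = 5/s.

F(s) = 5*exp(-6*s)/s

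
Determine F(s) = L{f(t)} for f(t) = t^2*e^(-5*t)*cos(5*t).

F(s) = 2*(s + 5)*(s^2 + 10*s - 50)/(s^2 + 10*s + 50)^3

L{cos(5t)} = s/(s^2 + 25).
Multiplying by e^(-5t) shifts s → s + 5, so L{e^(-5*t)*cos(5*t)} = (s + 5)/((s + 5)^2 + 25).
Then apply L{t^2·g(t)} = (-1)^2 d^2/ds^2[G(s)] with G(s) = (s + 5)/((s + 5)^2 + 25):
differentiating 2 times and applying the sign gives 2*(s + 5)*(s^2 + 10*s - 50)/(s^2 + 10*s + 50)^3.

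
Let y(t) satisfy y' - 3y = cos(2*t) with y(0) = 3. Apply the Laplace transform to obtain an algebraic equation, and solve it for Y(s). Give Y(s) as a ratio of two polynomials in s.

Y(s) = (3*s^2 + s + 12)/(s^3 - 3*s^2 + 4*s - 12)

Transform both sides with L{·}.
The derivative rules (L{y'} = sY - y(0) = sY - 3) turn the left side into (s - 3)Y - (3).
The right side is L{cos(2*t)} = s/(s^2 + 4).
So (s - 3)Y = s/(s^2 + 4) + (3).
Divide through and combine into a single rational function.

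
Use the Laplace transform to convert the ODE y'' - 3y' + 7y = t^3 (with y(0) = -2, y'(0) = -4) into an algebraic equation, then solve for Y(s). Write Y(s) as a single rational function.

Y(s) = (-2*s^5 + 2*s^4 + 6)/(s^6 - 3*s^5 + 7*s^4)

Take the Laplace transform of both sides.
The derivative rules (L{y''} = s^2 Y - s·y(0) - y'(0) and L{y'} = sY - y(0), with y(0) = -2, y'(0) = -4) turn the left side into (s^2 - 3*s + 7)Y - (-2*s + 2).
The right side is L{t^3} = 6/s^4.
So (s^2 - 3*s + 7)Y = 6/s^4 + (-2*s + 2).
Solve for Y(s) and write it as one ratio of polynomials.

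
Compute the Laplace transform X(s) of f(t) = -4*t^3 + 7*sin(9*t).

The transform is linear, so treat each term independently.
(7)·[L{sin(9t)} = 9/(s^2 + 81)]; (-4)·[L{t^3} = 3!/s^4 = 6/s^4].

X(s) = 63/(s^2 + 81) - 24/s^4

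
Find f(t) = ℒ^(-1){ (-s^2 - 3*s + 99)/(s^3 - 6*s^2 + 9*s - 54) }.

Factor the denominator: s^3 - 6*s^2 + 9*s - 54 = (s - 6)*(s^2 + 9).
Partial fraction decomposition gives [1/(s - 6)] + [-2*s/(s^2 + 9)] + [-15/(s^2 + 9)].
Invert each term: 1/(s - 6) ↔ e^(6t); -2·s/(s^2 + 9) ↔ -2cos(3t); -5·3/(s^2 + 9) ↔ -5sin(3t).

f(t) = exp(6*t) - 5*sin(3*t) - 2*cos(3*t)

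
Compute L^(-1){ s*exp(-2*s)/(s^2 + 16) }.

Heaviside(t - 2)*(cos(4*t - 8))

The factor e^(-2s) signals a time shift by c = 2 (second shifting theorem).
L{cos(4t)} = s/(s^2 + 16), so L^-1{s/(s^2 + 16)} = cos(4*t).
Hence the inverse is u(t - 2) times that function evaluated at t - 2.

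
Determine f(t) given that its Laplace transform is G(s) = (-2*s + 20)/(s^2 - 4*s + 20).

Complete the square in the denominator: s^2 - 4*s + 20 = (s - 2)^2 + 4^2.
Split the numerator to match: -2*s + 20 = -2·(s - 2) + 4·4.
Invert each term: -2·(s - 2)/((s - 2)^2 + 16) ↔ -2e^(2t)cos(4t); 4·4/((s - 2)^2 + 16) ↔ 4e^(2t)sin(4t).

f(t) = 4*exp(2*t)*sin(4*t) - 2*exp(2*t)*cos(4*t)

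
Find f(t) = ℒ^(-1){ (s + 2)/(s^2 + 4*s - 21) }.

f(t) = exp(-2*t)*cosh(5*t)

Rewrite the denominator: s^2 + 4*s - 21 = (s + 2)^2 - 25.
The form in (s + 2) signals a first-shifting-theorem factor e^(-2t).
Since L{cosh(5t)} = s/(s^2 - 25), the inverse is e^(-2*t)*cosh(5*t).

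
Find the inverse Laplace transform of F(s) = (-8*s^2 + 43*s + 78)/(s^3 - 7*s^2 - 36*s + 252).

Factor the denominator: s^3 - 7*s^2 - 36*s + 252 = (s - 7)*(s - 6)*(s + 6).
Partial fraction decomposition gives [-3/(s + 6)] + [-1/(s - 7)] + [-4/(s - 6)].
Invert each term: -3/(s + 6) ↔ -3e^(-6t); -1/(s - 7) ↔ -e^(7t); -4/(s - 6) ↔ -4e^(6t).

-exp(7*t) - 4*exp(6*t) - 3*exp(-6*t)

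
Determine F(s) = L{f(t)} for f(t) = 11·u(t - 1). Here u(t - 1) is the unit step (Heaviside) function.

F(s) = 11*exp(-s)/s

By the second shifting theorem, L{u(t - c)·g(t - c)} = e^(-cs)·G(s) with c = 1 and G(s) = L{g(t)}.
L{11} = 11/s.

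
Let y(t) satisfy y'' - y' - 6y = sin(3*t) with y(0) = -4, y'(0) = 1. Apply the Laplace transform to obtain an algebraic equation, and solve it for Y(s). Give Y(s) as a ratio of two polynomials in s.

Take the Laplace transform of both sides.
With L{y''} = s^2 Y - s·y(0) - y'(0) and L{y'} = sY - y(0), with y(0) = -4, y'(0) = 1: the LHS transforms to (s^2 - s - 6)Y - (-4*s + 5).
The right side is L{sin(3*t)} = 3/(s^2 + 9).
So (s^2 - s - 6)Y = 3/(s^2 + 9) + (-4*s + 5).
Solve for Y(s) and write it as one ratio of polynomials.

Y(s) = (-4*s^3 + 5*s^2 - 36*s + 48)/(s^4 - s^3 + 3*s^2 - 9*s - 54)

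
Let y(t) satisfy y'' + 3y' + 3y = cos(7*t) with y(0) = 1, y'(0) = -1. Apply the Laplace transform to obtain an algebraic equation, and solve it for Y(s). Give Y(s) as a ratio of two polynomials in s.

Apply the Laplace transform to the equation.
Using L{y''} = s^2 Y - s·y(0) - y'(0) and L{y'} = sY - y(0), with y(0) = 1, y'(0) = -1, the left side becomes (s^2 + 3*s + 3)Y - (s + 2).
The right side is L{cos(7*t)} = s/(s^2 + 49).
So (s^2 + 3*s + 3)Y = s/(s^2 + 49) + (s + 2).
Isolate Y and clear denominators.

Y(s) = (s^3 + 2*s^2 + 50*s + 98)/(s^4 + 3*s^3 + 52*s^2 + 147*s + 147)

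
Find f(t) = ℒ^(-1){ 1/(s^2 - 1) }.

Since L{sinh(t)} = 1/(s^2 - 1), the inverse is sinh(t).

f(t) = sinh(t)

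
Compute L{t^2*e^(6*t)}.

2/(s - 6)^3

L{t^2} = 2!/s^3 = 2/s^3.
By the first shifting theorem, multiplying by e^(6t) replaces s with s - 6.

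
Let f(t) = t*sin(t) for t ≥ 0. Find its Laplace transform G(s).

L{sin(t)} = 1/(s^2 + 1).
Then apply L{t·g(t)} = -d/ds[H(s)] with H(s) = 1/(s^2 + 1):
differentiating 1 time and applying the sign gives 2*s/(s^2 + 1)^2.

G(s) = 2*s/(s^2 + 1)^2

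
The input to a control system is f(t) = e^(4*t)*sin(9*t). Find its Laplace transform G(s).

G(s) = 9/((s - 4)^2 + 81)

L{sin(9t)} = 9/(s^2 + 81).
By the first shifting theorem, multiplying by e^(4t) replaces s with s - 4.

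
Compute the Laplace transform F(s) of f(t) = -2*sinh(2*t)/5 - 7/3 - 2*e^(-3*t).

The transform is linear, so treat each term independently.
(-2/5)·[L{sinh(2t)} = 2/(s^2 - 4)]; (-2)·[L{e^(-3t)} = 1/(s + 3)]; L{-7/3} = (-7/3)/s.

F(s) = -4/(5*(s^2 - 4)) - 2/(s + 3) - 7/(3*s)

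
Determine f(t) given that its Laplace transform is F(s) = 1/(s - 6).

f(t) = exp(6*t)

Since L{e^(6t)} = 1/(s - 6), the inverse is exp(6*t).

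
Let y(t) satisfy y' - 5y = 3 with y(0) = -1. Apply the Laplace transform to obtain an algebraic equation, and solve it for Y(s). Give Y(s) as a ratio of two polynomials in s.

Y(s) = (-s + 3)/(s^2 - 5*s)

Apply the Laplace transform to the equation.
Using L{y'} = sY - y(0) = sY - (-1), the left side becomes (s - 5)Y - (-1).
The right side is L{3} = 3/s.
So (s - 5)Y = 3/s + (-1).
Solve for Y(s) and write it as one ratio of polynomials.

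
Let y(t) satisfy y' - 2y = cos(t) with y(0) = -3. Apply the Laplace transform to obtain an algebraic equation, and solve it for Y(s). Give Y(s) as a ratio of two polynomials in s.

Y(s) = (-3*s^2 + s - 3)/(s^3 - 2*s^2 + s - 2)

Take the Laplace transform of both sides.
The derivative rules (L{y'} = sY - y(0) = sY - (-3)) turn the left side into (s - 2)Y - (-3).
The right side is L{cos(t)} = s/(s^2 + 1).
So (s - 2)Y = s/(s^2 + 1) + (-3).
Divide through and combine into a single rational function.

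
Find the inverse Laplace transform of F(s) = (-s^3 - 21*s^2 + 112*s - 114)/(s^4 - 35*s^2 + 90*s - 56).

-exp(4*t) - exp(2*t) - exp(t) + 2*exp(-7*t)

Factor the denominator: s^4 - 35*s^2 + 90*s - 56 = (s - 4)*(s - 2)*(s - 1)*(s + 7).
Partial fraction decomposition gives [2/(s + 7)] + [-1/(s - 2)] + [-1/(s - 1)] + [-1/(s - 4)].
Invert each term: 2/(s + 7) ↔ 2e^(-7t); -1/(s - 2) ↔ -e^(2t); -1/(s - 1) ↔ -e^(t); -1/(s - 4) ↔ -e^(4t).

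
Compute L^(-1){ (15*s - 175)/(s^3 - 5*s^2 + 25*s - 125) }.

-2*exp(5*t) + 5*sin(5*t) + 2*cos(5*t)

Factor the denominator: s^3 - 5*s^2 + 25*s - 125 = (s - 5)*(s^2 + 25).
Partial fraction decomposition gives [-2/(s - 5)] + [2*s/(s^2 + 25)] + [25/(s^2 + 25)].
Invert each term: -2/(s - 5) ↔ -2e^(5t); 2·s/(s^2 + 25) ↔ 2cos(5t); 5·5/(s^2 + 25) ↔ 5sin(5t).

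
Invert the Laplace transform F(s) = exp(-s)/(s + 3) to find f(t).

The factor e^(-s) signals a time shift by c = 1 (second shifting theorem).
L{e^(-3t)} = 1/(s + 3), so L^-1{1/(s + 3)} = exp(-3*t).
Hence the inverse is u(t - 1) times that function evaluated at t - 1.

f(t) = Heaviside(t - 1)*(exp(-3*t + 3))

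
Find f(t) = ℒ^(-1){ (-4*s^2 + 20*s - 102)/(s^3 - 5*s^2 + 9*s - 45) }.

f(t) = -3*exp(5*t) + 5*sin(3*t) - cos(3*t)

Factor the denominator: s^3 - 5*s^2 + 9*s - 45 = (s - 5)*(s^2 + 9).
Partial fraction decomposition gives [-3/(s - 5)] + [-s/(s^2 + 9)] + [15/(s^2 + 9)].
Invert each term: -3/(s - 5) ↔ -3e^(5t); -1·s/(s^2 + 9) ↔ -cos(3t); 5·3/(s^2 + 9) ↔ 5sin(3t).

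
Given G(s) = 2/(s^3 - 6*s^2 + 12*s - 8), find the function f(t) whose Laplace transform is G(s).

Rewrite the denominator: s^3 - 6*s^2 + 12*s - 8 = (s - 2)^3.
The form in (s - 2) signals a first-shifting-theorem factor e^(2t).
Since L{t^2} = 2!/s^3 = 2/s^3, the inverse is t^2*exp(2*t).

f(t) = t^2*exp(2*t)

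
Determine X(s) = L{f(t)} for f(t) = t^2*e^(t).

X(s) = 2/(s - 1)^3

L{e^(t)} = 1/(s - 1).
Then apply L{t^2·g(t)} = (-1)^2 d^2/ds^2[G(s)] with G(s) = 1/(s - 1):
differentiating 2 times and applying the sign gives 2/(s - 1)^3.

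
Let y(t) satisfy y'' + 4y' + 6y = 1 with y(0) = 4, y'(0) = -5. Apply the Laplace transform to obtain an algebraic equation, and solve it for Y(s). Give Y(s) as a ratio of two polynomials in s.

Y(s) = (4*s^2 + 11*s + 1)/(s^3 + 4*s^2 + 6*s)

Laplace-transform each side.
With L{y''} = s^2 Y - s·y(0) - y'(0) and L{y'} = sY - y(0), with y(0) = 4, y'(0) = -5: the LHS transforms to (s^2 + 4*s + 6)Y - (4*s + 11).
The right side is L{1} = 1/s.
So (s^2 + 4*s + 6)Y = 1/s + (4*s + 11).
Isolate Y and clear denominators.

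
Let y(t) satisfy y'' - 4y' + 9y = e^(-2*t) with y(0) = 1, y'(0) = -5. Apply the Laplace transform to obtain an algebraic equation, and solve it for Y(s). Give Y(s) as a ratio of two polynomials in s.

Y(s) = (s^2 - 7*s - 17)/(s^3 - 2*s^2 + s + 18)

Take the Laplace transform of both sides.
Using L{y''} = s^2 Y - s·y(0) - y'(0) and L{y'} = sY - y(0), with y(0) = 1, y'(0) = -5, the left side becomes (s^2 - 4*s + 9)Y - (s - 9).
The right side is L{e^(-2*t)} = 1/(s + 2).
So (s^2 - 4*s + 9)Y = 1/(s + 2) + (s - 9).
Isolate Y and clear denominators.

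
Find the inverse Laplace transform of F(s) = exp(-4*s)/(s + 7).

Heaviside(t - 4)*(exp(-7*t + 28))

The factor e^(-4s) signals a time shift by c = 4 (second shifting theorem).
L{e^(-7t)} = 1/(s + 7), so L^-1{1/(s + 7)} = exp(-7*t).
Hence the inverse is u(t - 4) times that function evaluated at t - 4.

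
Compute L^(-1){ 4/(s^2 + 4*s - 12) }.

exp(-2*t)*sinh(4*t)

Rewrite the denominator: s^2 + 4*s - 12 = (s + 2)^2 - 16.
The form in (s + 2) signals a first-shifting-theorem factor e^(-2t).
Since L{sinh(4t)} = 4/(s^2 - 16), the inverse is e^(-2*t)*sinh(4*t).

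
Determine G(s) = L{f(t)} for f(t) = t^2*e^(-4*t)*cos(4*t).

G(s) = 2*(s + 4)*(s^2 + 8*s - 32)/(s^2 + 8*s + 32)^3

L{cos(4t)} = s/(s^2 + 16).
Multiplying by e^(-4t) shifts s → s + 4, so L{e^(-4*t)*cos(4*t)} = (s + 4)/((s + 4)^2 + 16).
Then apply L{t^2·g(t)} = (-1)^2 d^2/ds^2[H(s)] with H(s) = (s + 4)/((s + 4)^2 + 16):
differentiating 2 times and applying the sign gives 2*(s + 4)*(s^2 + 8*s - 32)/(s^2 + 8*s + 32)^3.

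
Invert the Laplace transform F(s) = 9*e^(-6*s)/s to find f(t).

The factor e^(-6s) signals a time shift by c = 6 (second shifting theorem).
L{9} = 9/s, so L^-1{9/s} = 9.
Hence the inverse is u(t - 6) times that function evaluated at t - 6.

f(t) = Heaviside(t - 6)*(9)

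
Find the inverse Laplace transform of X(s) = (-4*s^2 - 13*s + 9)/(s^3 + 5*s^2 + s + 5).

2*sin(t) - 3*cos(t) - exp(-5*t)

Factor the denominator: s^3 + 5*s^2 + s + 5 = (s + 5)*(s^2 + 1).
Partial fraction decomposition gives [-1/(s + 5)] + [-3*s/(s^2 + 1)] + [2/(s^2 + 1)].
Invert each term: -1/(s + 5) ↔ -e^(-5t); -3·s/(s^2 + 1) ↔ -3cos(t); 2·1/(s^2 + 1) ↔ 2sin(t).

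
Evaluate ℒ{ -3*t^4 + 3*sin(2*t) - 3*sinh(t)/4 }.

The transform is linear, so treat each term independently.
(-3/4)·[L{sinh(t)} = 1/(s^2 - 1)]; (-3)·[L{t^4} = 4!/s^5 = 24/s^5]; (3)·[L{sin(2t)} = 2/(s^2 + 4)].

6/(s^2 + 4) - 3/(4*(s^2 - 1)) - 72/s^5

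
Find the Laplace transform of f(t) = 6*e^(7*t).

6/(s - 7)

L{6} = 6/s.
By the first shifting theorem, multiplying by e^(7t) replaces s with s - 7.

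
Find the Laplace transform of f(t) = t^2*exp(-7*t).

L{e^(-7t)} = 1/(s + 7).
Then apply L{t^2·g(t)} = (-1)^2 d^2/ds^2[H(s)] with H(s) = 1/(s + 7):
differentiating 2 times and applying the sign gives 2/(s + 7)^3.

2/(s + 7)^3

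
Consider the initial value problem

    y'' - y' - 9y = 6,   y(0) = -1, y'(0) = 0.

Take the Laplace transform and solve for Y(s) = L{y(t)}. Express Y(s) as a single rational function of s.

Apply the Laplace transform to the equation.
With L{y''} = s^2 Y - s·y(0) - y'(0) and L{y'} = sY - y(0), with y(0) = -1, y'(0) = 0: the LHS transforms to (s^2 - s - 9)Y - (-s + 1).
The right side is L{6} = 6/s.
So (s^2 - s - 9)Y = 6/s + (-s + 1).
Isolate Y and clear denominators.

Y(s) = (-s^2 + s + 6)/(s^3 - s^2 - 9*s)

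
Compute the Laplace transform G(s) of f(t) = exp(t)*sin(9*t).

G(s) = 9/((s - 1)^2 + 81)

L{sin(9t)} = 9/(s^2 + 81).
By the first shifting theorem, multiplying by e^(t) replaces s with s - 1.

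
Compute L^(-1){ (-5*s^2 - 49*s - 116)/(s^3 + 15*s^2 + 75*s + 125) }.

Factor the denominator: s^3 + 15*s^2 + 75*s + 125 = (s + 5)^3.
Partial fraction decomposition gives [-5/(s + 5)] + [(s + 5)^(-2)] + [4/(s + 5)^3].
Invert each term: -5/(s + 5) ↔ -5e^(-5t); 1/(s + 5)^2 ↔ t·e^(-5t); 4/(s + 5)^3 ↔ (2)t^2·e^(-5t).

2*t^2*exp(-5*t) + t*exp(-5*t) - 5*exp(-5*t)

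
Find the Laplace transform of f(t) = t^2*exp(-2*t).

2/(s + 2)^3

L{e^(-2t)} = 1/(s + 2).
Then apply L{t^2·g(t)} = (-1)^2 d^2/ds^2[G(s)] with G(s) = 1/(s + 2):
differentiating 2 times and applying the sign gives 2/(s + 2)^3.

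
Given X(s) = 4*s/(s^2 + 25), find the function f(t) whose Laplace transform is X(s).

Since L{cos(5t)} = s/(s^2 + 25), the inverse is cos(5*t), scaled by 4.

f(t) = 4*cos(5*t)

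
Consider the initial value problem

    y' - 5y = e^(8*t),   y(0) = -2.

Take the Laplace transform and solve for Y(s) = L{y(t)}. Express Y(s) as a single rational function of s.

Y(s) = (-2*s + 17)/(s^2 - 13*s + 40)

Take the Laplace transform of both sides.
The derivative rules (L{y'} = sY - y(0) = sY - (-2)) turn the left side into (s - 5)Y - (-2).
The right side is L{e^(8*t)} = 1/(s - 8).
So (s - 5)Y = 1/(s - 8) + (-2).
Solve for Y(s) and write it as one ratio of polynomials.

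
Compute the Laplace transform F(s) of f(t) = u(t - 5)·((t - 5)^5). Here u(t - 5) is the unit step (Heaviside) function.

F(s) = 120*exp(-5*s)/s^6

By the second shifting theorem, L{u(t - c)·g(t - c)} = e^(-cs)·G(s) with c = 5 and G(s) = L{g(t)}.
L{t^5} = 5!/s^6 = 120/s^6.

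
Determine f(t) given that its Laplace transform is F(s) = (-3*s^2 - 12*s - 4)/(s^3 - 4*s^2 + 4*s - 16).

f(t) = -5*exp(4*t) - 2*sin(2*t) + 2*cos(2*t)

Factor the denominator: s^3 - 4*s^2 + 4*s - 16 = (s - 4)*(s^2 + 4).
Partial fraction decomposition gives [-5/(s - 4)] + [2*s/(s^2 + 4)] + [-4/(s^2 + 4)].
Invert each term: -5/(s - 4) ↔ -5e^(4t); 2·s/(s^2 + 4) ↔ 2cos(2t); -2·2/(s^2 + 4) ↔ -2sin(2t).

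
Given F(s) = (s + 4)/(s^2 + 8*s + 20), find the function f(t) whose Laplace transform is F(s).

f(t) = exp(-4*t)*cos(2*t)

Rewrite the denominator: s^2 + 8*s + 20 = (s + 4)^2 + 4.
The form in (s + 4) signals a first-shifting-theorem factor e^(-4t).
Since L{cos(2t)} = s/(s^2 + 4), the inverse is e^(-4*t)*cos(2*t).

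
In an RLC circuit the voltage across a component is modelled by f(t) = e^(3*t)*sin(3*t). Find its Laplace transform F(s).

F(s) = 3/((s - 3)^2 + 9)

L{sin(3t)} = 3/(s^2 + 9).
By the first shifting theorem, multiplying by e^(3t) replaces s with s - 3.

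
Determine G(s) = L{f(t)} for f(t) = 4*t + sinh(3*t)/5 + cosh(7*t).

G(s) = s/(s^2 - 49) + 3/(5*(s^2 - 9)) + 4/s^2

The transform is linear, so treat each term independently.
(1/5)·[L{sinh(3t)} = 3/(s^2 - 9)]; (4)·[L{t} = 1!/s^2 = 1/s^2]; L{cosh(7t)} = s/(s^2 - 49).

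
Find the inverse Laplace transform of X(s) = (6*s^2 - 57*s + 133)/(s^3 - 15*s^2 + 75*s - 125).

-t^2*exp(5*t) + 3*t*exp(5*t) + 6*exp(5*t)

Factor the denominator: s^3 - 15*s^2 + 75*s - 125 = (s - 5)^3.
Partial fraction decomposition gives [6/(s - 5)] + [3/(s - 5)^2] + [-2/(s - 5)^3].
Invert each term: 6/(s - 5) ↔ 6e^(5t); 3/(s - 5)^2 ↔ 3t·e^(5t); -2/(s - 5)^3 ↔ (-1)t^2·e^(5t).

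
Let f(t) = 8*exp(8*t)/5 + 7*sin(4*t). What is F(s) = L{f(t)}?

Apply the Laplace transform termwise.
(7)·[L{sin(4t)} = 4/(s^2 + 16)]; (8/5)·[L{e^(8t)} = 1/(s - 8)].

F(s) = 28/(s^2 + 16) + 8/(5*(s - 8))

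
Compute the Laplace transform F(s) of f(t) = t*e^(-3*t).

F(s) = (s + 3)^(-2)

L{e^(-3t)} = 1/(s + 3).
Then apply L{t·g(t)} = -d/ds[G(s)] with G(s) = 1/(s + 3):
differentiating 1 time and applying the sign gives (s + 3)^(-2).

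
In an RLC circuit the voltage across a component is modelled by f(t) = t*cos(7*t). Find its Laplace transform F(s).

F(s) = (s - 7)*(s + 7)/(s^2 + 49)^2

L{cos(7t)} = s/(s^2 + 49).
Then apply L{t·g(t)} = -d/ds[G(s)] with G(s) = s/(s^2 + 49):
differentiating 1 time and applying the sign gives (s - 7)*(s + 7)/(s^2 + 49)^2.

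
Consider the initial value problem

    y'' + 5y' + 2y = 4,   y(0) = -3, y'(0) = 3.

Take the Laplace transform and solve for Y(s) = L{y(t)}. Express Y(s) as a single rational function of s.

Y(s) = (-3*s^2 - 12*s + 4)/(s^3 + 5*s^2 + 2*s)

Laplace-transform each side.
With L{y''} = s^2 Y - s·y(0) - y'(0) and L{y'} = sY - y(0), with y(0) = -3, y'(0) = 3: the LHS transforms to (s^2 + 5*s + 2)Y - (-3*s - 12).
The right side is L{4} = 4/s.
So (s^2 + 5*s + 2)Y = 4/s + (-3*s - 12).
Solve for Y(s) and write it as one ratio of polynomials.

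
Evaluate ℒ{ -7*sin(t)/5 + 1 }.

-7/(5*(s^2 + 1)) + 1/s

By linearity of the Laplace transform, transform each term separately.
(-7/5)·[L{sin(t)} = 1/(s^2 + 1)]; L{1} = 1/s.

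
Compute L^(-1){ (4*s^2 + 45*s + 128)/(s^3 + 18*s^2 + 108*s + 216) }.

Factor the denominator: s^3 + 18*s^2 + 108*s + 216 = (s + 6)^3.
Partial fraction decomposition gives [4/(s + 6)] + [-3/(s + 6)^2] + [2/(s + 6)^3].
Invert each term: 4/(s + 6) ↔ 4e^(-6t); -3/(s + 6)^2 ↔ -3t·e^(-6t); 2/(s + 6)^3 ↔ (1)t^2·e^(-6t).

t^2*exp(-6*t) - 3*t*exp(-6*t) + 4*exp(-6*t)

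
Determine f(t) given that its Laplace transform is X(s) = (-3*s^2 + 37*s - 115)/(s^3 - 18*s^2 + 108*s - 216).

f(t) = -t^2*exp(6*t)/2 + t*exp(6*t) - 3*exp(6*t)

Factor the denominator: s^3 - 18*s^2 + 108*s - 216 = (s - 6)^3.
Partial fraction decomposition gives [-3/(s - 6)] + [(s - 6)^(-2)] + [-1/(s - 6)^3].
Invert each term: -3/(s - 6) ↔ -3e^(6t); 1/(s - 6)^2 ↔ t·e^(6t); -1/(s - 6)^3 ↔ (-1/2)t^2·e^(6t).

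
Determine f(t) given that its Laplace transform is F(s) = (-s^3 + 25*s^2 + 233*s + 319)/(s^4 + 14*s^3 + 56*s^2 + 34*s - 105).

f(t) = 3*exp(t) + 4*exp(-3*t) - 4*exp(-5*t) - 4*exp(-7*t)

Factor the denominator: s^4 + 14*s^3 + 56*s^2 + 34*s - 105 = (s - 1)*(s + 3)*(s + 5)*(s + 7).
Partial fraction decomposition gives [-4/(s + 5)] + [4/(s + 3)] + [-4/(s + 7)] + [3/(s - 1)].
Invert each term: -4/(s + 5) ↔ -4e^(-5t); 4/(s + 3) ↔ 4e^(-3t); -4/(s + 7) ↔ -4e^(-7t); 3/(s - 1) ↔ 3e^(t).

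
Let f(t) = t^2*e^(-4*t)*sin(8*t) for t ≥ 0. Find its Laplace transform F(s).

F(s) = 16*(3*s^2 + 24*s - 16)/(s^2 + 8*s + 80)^3

L{sin(8t)} = 8/(s^2 + 64).
Multiplying by e^(-4t) shifts s → s + 4, so L{e^(-4*t)*sin(8*t)} = 8/((s + 4)^2 + 64).
Then apply L{t^2·g(t)} = (-1)^2 d^2/ds^2[G(s)] with G(s) = 8/((s + 4)^2 + 64):
differentiating 2 times and applying the sign gives 16*(3*s^2 + 24*s - 16)/(s^2 + 8*s + 80)^3.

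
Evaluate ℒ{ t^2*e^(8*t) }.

2/(s - 8)^3

L{e^(8t)} = 1/(s - 8).
Then apply L{t^2·g(t)} = (-1)^2 d^2/ds^2[G(s)] with G(s) = 1/(s - 8):
differentiating 2 times and applying the sign gives 2/(s - 8)^3.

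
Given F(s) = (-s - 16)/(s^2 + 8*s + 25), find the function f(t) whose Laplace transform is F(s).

Complete the square in the denominator: s^2 + 8*s + 25 = (s + 4)^2 + 3^2.
Split the numerator to match: -s - 16 = -1·(s + 4) - 4·3.
Invert each term: -1·(s + 4)/((s + 4)^2 + 9) ↔ -e^(-4t)cos(3t); -4·3/((s + 4)^2 + 9) ↔ -4e^(-4t)sin(3t).

f(t) = -4*exp(-4*t)*sin(3*t) - exp(-4*t)*cos(3*t)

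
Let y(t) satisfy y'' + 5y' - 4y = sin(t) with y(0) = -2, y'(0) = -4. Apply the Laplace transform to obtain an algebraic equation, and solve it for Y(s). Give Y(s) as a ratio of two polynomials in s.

Y(s) = (-2*s^3 - 14*s^2 - 2*s - 13)/(s^4 + 5*s^3 - 3*s^2 + 5*s - 4)

Apply the Laplace transform to the equation.
With L{y''} = s^2 Y - s·y(0) - y'(0) and L{y'} = sY - y(0), with y(0) = -2, y'(0) = -4: the LHS transforms to (s^2 + 5*s - 4)Y - (-2*s - 14).
The right side is L{sin(t)} = 1/(s^2 + 1).
So (s^2 + 5*s - 4)Y = 1/(s^2 + 1) + (-2*s - 14).
Isolate Y and clear denominators.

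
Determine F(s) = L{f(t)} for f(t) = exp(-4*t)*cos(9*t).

L{cos(9t)} = s/(s^2 + 81).
By the first shifting theorem, multiplying by e^(-4t) replaces s with s + 4.

F(s) = (s + 4)/((s + 4)^2 + 81)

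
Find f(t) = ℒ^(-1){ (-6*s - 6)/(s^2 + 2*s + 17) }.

Rewrite the denominator: s^2 + 2*s + 17 = (s + 1)^2 + 16.
The form in (s + 1) signals a first-shifting-theorem factor e^(-t).
Since L{cos(4t)} = s/(s^2 + 16), the inverse is exp(-t)*cos(4*t), scaled by -6.

f(t) = -6*exp(-t)*cos(4*t)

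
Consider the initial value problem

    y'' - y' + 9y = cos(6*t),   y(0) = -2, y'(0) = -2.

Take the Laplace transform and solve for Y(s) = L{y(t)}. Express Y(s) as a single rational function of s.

Apply the Laplace transform to the equation.
Using L{y''} = s^2 Y - s·y(0) - y'(0) and L{y'} = sY - y(0), with y(0) = -2, y'(0) = -2, the left side becomes (s^2 - s + 9)Y - (-2*s).
The right side is L{cos(6*t)} = s/(s^2 + 36).
So (s^2 - s + 9)Y = s/(s^2 + 36) + (-2*s).
Solve for Y(s) and write it as one ratio of polynomials.

Y(s) = (-2*s^3 - 71*s)/(s^4 - s^3 + 45*s^2 - 36*s + 324)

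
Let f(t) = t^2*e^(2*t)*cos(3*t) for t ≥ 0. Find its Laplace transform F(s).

F(s) = 2*(s - 2)*(s^2 - 4*s - 23)/(s^2 - 4*s + 13)^3

L{cos(3t)} = s/(s^2 + 9).
Multiplying by e^(2t) shifts s → s - 2, so L{e^(2*t)*cos(3*t)} = (s - 2)/((s - 2)^2 + 9).
Then apply L{t^2·g(t)} = (-1)^2 d^2/ds^2[G(s)] with G(s) = (s - 2)/((s - 2)^2 + 9):
differentiating 2 times and applying the sign gives 2*(s - 2)*(s^2 - 4*s - 23)/(s^2 - 4*s + 13)^3.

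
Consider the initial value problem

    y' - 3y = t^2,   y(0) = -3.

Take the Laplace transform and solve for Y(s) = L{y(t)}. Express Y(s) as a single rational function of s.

Apply the Laplace transform to the equation.
Using L{y'} = sY - y(0) = sY - (-3), the left side becomes (s - 3)Y - (-3).
The right side is L{t^2} = 2/s^3.
So (s - 3)Y = 2/s^3 + (-3).
Divide through and combine into a single rational function.

Y(s) = (-3*s^3 + 2)/(s^4 - 3*s^3)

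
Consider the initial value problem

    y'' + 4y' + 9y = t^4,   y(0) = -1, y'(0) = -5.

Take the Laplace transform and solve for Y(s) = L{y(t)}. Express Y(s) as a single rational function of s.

Laplace-transform each side.
The derivative rules (L{y''} = s^2 Y - s·y(0) - y'(0) and L{y'} = sY - y(0), with y(0) = -1, y'(0) = -5) turn the left side into (s^2 + 4*s + 9)Y - (-s - 9).
The right side is L{t^4} = 24/s^5.
So (s^2 + 4*s + 9)Y = 24/s^5 + (-s - 9).
Divide through and combine into a single rational function.

Y(s) = (-s^6 - 9*s^5 + 24)/(s^7 + 4*s^6 + 9*s^5)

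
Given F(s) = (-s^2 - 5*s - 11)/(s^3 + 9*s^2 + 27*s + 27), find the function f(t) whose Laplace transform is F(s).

f(t) = -5*t^2*exp(-3*t)/2 + t*exp(-3*t) - exp(-3*t)

Factor the denominator: s^3 + 9*s^2 + 27*s + 27 = (s + 3)^3.
Partial fraction decomposition gives [-1/(s + 3)] + [(s + 3)^(-2)] + [-5/(s + 3)^3].
Invert each term: -1/(s + 3) ↔ -e^(-3t); 1/(s + 3)^2 ↔ t·e^(-3t); -5/(s + 3)^3 ↔ (-5/2)t^2·e^(-3t).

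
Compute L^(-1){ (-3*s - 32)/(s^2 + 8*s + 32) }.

Complete the square in the denominator: s^2 + 8*s + 32 = (s + 4)^2 + 4^2.
Split the numerator to match: -3*s - 32 = -3·(s + 4) - 5·4.
Invert each term: -3·(s + 4)/((s + 4)^2 + 16) ↔ -3e^(-4t)cos(4t); -5·4/((s + 4)^2 + 16) ↔ -5e^(-4t)sin(4t).

-5*exp(-4*t)*sin(4*t) - 3*exp(-4*t)*cos(4*t)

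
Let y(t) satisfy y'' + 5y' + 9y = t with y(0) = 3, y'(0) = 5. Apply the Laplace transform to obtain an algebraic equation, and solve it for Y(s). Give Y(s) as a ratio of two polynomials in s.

Y(s) = (3*s^3 + 20*s^2 + 1)/(s^4 + 5*s^3 + 9*s^2)

Take the Laplace transform of both sides.
The derivative rules (L{y''} = s^2 Y - s·y(0) - y'(0) and L{y'} = sY - y(0), with y(0) = 3, y'(0) = 5) turn the left side into (s^2 + 5*s + 9)Y - (3*s + 20).
The right side is L{t} = s^(-2).
So (s^2 + 5*s + 9)Y = s^(-2) + (3*s + 20).
Solve for Y(s) and write it as one ratio of polynomials.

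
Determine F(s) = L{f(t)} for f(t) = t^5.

L{t^5} = 5!/s^6 = 120/s^6.

F(s) = 120/s^6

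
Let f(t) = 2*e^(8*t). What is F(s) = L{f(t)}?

F(s) = 2/(s - 8)

L{2} = 2/s.
By the first shifting theorem, multiplying by e^(8t) replaces s with s - 8.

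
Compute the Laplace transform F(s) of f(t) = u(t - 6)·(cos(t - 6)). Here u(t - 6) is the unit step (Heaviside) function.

By the second shifting theorem, L{u(t - c)·g(t - c)} = e^(-cs)·G(s) with c = 6 and G(s) = L{g(t)}.
L{cos(t)} = s/(s^2 + 1).

F(s) = s*exp(-6*s)/(s^2 + 1)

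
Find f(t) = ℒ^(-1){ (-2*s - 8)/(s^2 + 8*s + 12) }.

f(t) = -2*exp(-4*t)*cosh(2*t)

Rewrite the denominator: s^2 + 8*s + 12 = (s + 4)^2 - 4.
The form in (s + 4) signals a first-shifting-theorem factor e^(-4t).
Since L{cosh(2t)} = s/(s^2 - 4), the inverse is exp(-4*t)*cosh(2*t), scaled by -2.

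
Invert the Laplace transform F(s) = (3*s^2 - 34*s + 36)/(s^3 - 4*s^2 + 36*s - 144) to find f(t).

f(t) = -exp(4*t) - 3*sin(6*t) + 4*cos(6*t)

Factor the denominator: s^3 - 4*s^2 + 36*s - 144 = (s - 4)*(s^2 + 36).
Partial fraction decomposition gives [-1/(s - 4)] + [4*s/(s^2 + 36)] + [-18/(s^2 + 36)].
Invert each term: -1/(s - 4) ↔ -e^(4t); 4·s/(s^2 + 36) ↔ 4cos(6t); -3·6/(s^2 + 36) ↔ -3sin(6t).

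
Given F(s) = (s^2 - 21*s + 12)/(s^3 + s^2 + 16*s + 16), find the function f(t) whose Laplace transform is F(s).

Factor the denominator: s^3 + s^2 + 16*s + 16 = (s + 1)*(s^2 + 16).
Partial fraction decomposition gives [2/(s + 1)] + [-s/(s^2 + 16)] + [-20/(s^2 + 16)].
Invert each term: 2/(s + 1) ↔ 2e^(-t); -1·s/(s^2 + 16) ↔ -cos(4t); -5·4/(s^2 + 16) ↔ -5sin(4t).

f(t) = -5*sin(4*t) - cos(4*t) + 2*exp(-t)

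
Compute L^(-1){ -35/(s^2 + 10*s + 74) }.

-5*exp(-5*t)*sin(7*t)

Rewrite the denominator: s^2 + 10*s + 74 = (s + 5)^2 + 49.
The form in (s + 5) signals a first-shifting-theorem factor e^(-5t).
Since L{sin(7t)} = 7/(s^2 + 49), the inverse is exp(-5*t)*sin(7*t), scaled by -5.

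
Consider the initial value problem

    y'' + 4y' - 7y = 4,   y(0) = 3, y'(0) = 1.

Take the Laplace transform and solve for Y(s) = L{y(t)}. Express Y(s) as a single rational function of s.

Y(s) = (3*s^2 + 13*s + 4)/(s^3 + 4*s^2 - 7*s)

Transform both sides with L{·}.
With L{y''} = s^2 Y - s·y(0) - y'(0) and L{y'} = sY - y(0), with y(0) = 3, y'(0) = 1: the LHS transforms to (s^2 + 4*s - 7)Y - (3*s + 13).
The right side is L{4} = 4/s.
So (s^2 + 4*s - 7)Y = 4/s + (3*s + 13).
Solve for Y(s) and write it as one ratio of polynomials.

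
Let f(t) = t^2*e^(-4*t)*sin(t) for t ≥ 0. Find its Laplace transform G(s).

L{sin(t)} = 1/(s^2 + 1).
Multiplying by e^(-4t) shifts s → s + 4, so L{e^(-4*t)*sin(t)} = 1/((s + 4)^2 + 1).
Then apply L{t^2·g(t)} = (-1)^2 d^2/ds^2[H(s)] with H(s) = 1/((s + 4)^2 + 1):
differentiating 2 times and applying the sign gives 2*(3*s^2 + 24*s + 47)/(s^2 + 8*s + 17)^3.

G(s) = 2*(3*s^2 + 24*s + 47)/(s^2 + 8*s + 17)^3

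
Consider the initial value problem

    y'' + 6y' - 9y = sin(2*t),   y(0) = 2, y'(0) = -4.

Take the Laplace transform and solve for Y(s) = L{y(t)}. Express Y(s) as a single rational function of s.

Take the Laplace transform of both sides.
With L{y''} = s^2 Y - s·y(0) - y'(0) and L{y'} = sY - y(0), with y(0) = 2, y'(0) = -4: the LHS transforms to (s^2 + 6*s - 9)Y - (2*s + 8).
The right side is L{sin(2*t)} = 2/(s^2 + 4).
So (s^2 + 6*s - 9)Y = 2/(s^2 + 4) + (2*s + 8).
Divide through and combine into a single rational function.

Y(s) = (2*s^3 + 8*s^2 + 8*s + 34)/(s^4 + 6*s^3 - 5*s^2 + 24*s - 36)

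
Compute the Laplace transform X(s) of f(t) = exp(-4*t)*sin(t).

L{sin(t)} = 1/(s^2 + 1).
By the first shifting theorem, multiplying by e^(-4t) replaces s with s + 4.

X(s) = 1/((s + 4)^2 + 1)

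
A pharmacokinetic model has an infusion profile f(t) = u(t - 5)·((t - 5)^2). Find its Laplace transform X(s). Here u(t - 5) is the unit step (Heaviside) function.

By the second shifting theorem, L{u(t - c)·g(t - c)} = e^(-cs)·G(s) with c = 5 and G(s) = L{g(t)}.
L{t^2} = 2!/s^3 = 2/s^3.

X(s) = 2*exp(-5*s)/s^3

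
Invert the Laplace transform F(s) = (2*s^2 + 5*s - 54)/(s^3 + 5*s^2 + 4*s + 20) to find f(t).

f(t) = -5*sin(2*t) + 3*cos(2*t) - exp(-5*t)

Factor the denominator: s^3 + 5*s^2 + 4*s + 20 = (s + 5)*(s^2 + 4).
Partial fraction decomposition gives [-1/(s + 5)] + [3*s/(s^2 + 4)] + [-10/(s^2 + 4)].
Invert each term: -1/(s + 5) ↔ -e^(-5t); 3·s/(s^2 + 4) ↔ 3cos(2t); -5·2/(s^2 + 4) ↔ -5sin(2t).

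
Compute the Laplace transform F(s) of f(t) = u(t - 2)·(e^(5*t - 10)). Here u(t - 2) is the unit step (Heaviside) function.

By the second shifting theorem, L{u(t - c)·g(t - c)} = e^(-cs)·G(s) with c = 2 and G(s) = L{g(t)}.
L{e^(5t)} = 1/(s - 5).

F(s) = exp(-2*s)/(s - 5)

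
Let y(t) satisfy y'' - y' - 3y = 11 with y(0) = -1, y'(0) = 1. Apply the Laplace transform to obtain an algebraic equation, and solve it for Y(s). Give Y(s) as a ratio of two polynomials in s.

Apply the Laplace transform to the equation.
The derivative rules (L{y''} = s^2 Y - s·y(0) - y'(0) and L{y'} = sY - y(0), with y(0) = -1, y'(0) = 1) turn the left side into (s^2 - s - 3)Y - (-s + 2).
The right side is L{11} = 11/s.
So (s^2 - s - 3)Y = 11/s + (-s + 2).
Solve for Y(s) and write it as one ratio of polynomials.

Y(s) = (-s^2 + 2*s + 11)/(s^3 - s^2 - 3*s)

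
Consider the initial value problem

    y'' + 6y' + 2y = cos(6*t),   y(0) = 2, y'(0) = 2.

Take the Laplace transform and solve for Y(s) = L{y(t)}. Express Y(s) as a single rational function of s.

Transform both sides with L{·}.
With L{y''} = s^2 Y - s·y(0) - y'(0) and L{y'} = sY - y(0), with y(0) = 2, y'(0) = 2: the LHS transforms to (s^2 + 6*s + 2)Y - (2*s + 14).
The right side is L{cos(6*t)} = s/(s^2 + 36).
So (s^2 + 6*s + 2)Y = s/(s^2 + 36) + (2*s + 14).
Solve for Y(s) and write it as one ratio of polynomials.

Y(s) = (2*s^3 + 14*s^2 + 73*s + 504)/(s^4 + 6*s^3 + 38*s^2 + 216*s + 72)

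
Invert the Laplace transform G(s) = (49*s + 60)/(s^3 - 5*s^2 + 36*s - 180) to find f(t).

f(t) = 5*exp(5*t) + 4*sin(6*t) - 5*cos(6*t)

Factor the denominator: s^3 - 5*s^2 + 36*s - 180 = (s - 5)*(s^2 + 36).
Partial fraction decomposition gives [5/(s - 5)] + [-5*s/(s^2 + 36)] + [24/(s^2 + 36)].
Invert each term: 5/(s - 5) ↔ 5e^(5t); -5·s/(s^2 + 36) ↔ -5cos(6t); 4·6/(s^2 + 36) ↔ 4sin(6t).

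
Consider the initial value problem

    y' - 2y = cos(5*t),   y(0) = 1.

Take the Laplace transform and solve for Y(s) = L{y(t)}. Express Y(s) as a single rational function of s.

Apply the Laplace transform to the equation.
The derivative rules (L{y'} = sY - y(0) = sY - 1) turn the left side into (s - 2)Y - (1).
The right side is L{cos(5*t)} = s/(s^2 + 25).
So (s - 2)Y = s/(s^2 + 25) + (1).
Solve for Y(s) and write it as one ratio of polynomials.

Y(s) = (s^2 + s + 25)/(s^3 - 2*s^2 + 25*s - 50)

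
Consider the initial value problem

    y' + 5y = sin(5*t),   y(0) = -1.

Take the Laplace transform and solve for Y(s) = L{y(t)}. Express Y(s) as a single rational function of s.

Y(s) = (-s^2 - 20)/(s^3 + 5*s^2 + 25*s + 125)

Transform both sides with L{·}.
With L{y'} = sY - y(0) = sY - (-1): the LHS transforms to (s + 5)Y - (-1).
The right side is L{sin(5*t)} = 5/(s^2 + 25).
So (s + 5)Y = 5/(s^2 + 25) + (-1).
Isolate Y and clear denominators.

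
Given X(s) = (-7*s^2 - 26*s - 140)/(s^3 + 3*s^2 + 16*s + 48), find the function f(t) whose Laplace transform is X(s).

f(t) = -5*sin(4*t) - 2*cos(4*t) - 5*exp(-3*t)

Factor the denominator: s^3 + 3*s^2 + 16*s + 48 = (s + 3)*(s^2 + 16).
Partial fraction decomposition gives [-5/(s + 3)] + [-2*s/(s^2 + 16)] + [-20/(s^2 + 16)].
Invert each term: -5/(s + 3) ↔ -5e^(-3t); -2·s/(s^2 + 16) ↔ -2cos(4t); -5·4/(s^2 + 16) ↔ -5sin(4t).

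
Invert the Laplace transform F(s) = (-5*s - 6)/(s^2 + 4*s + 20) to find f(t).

Complete the square in the denominator: s^2 + 4*s + 20 = (s + 2)^2 + 4^2.
Split the numerator to match: -5*s - 6 = -5·(s + 2) + 1·4.
Invert each term: -5·(s + 2)/((s + 2)^2 + 16) ↔ -5e^(-2t)cos(4t); 1·4/((s + 2)^2 + 16) ↔ e^(-2t)sin(4t).

f(t) = exp(-2*t)*sin(4*t) - 5*exp(-2*t)*cos(4*t)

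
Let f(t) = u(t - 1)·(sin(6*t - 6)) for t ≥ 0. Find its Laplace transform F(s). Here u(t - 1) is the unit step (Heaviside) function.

F(s) = 6*exp(-s)/(s^2 + 36)

By the second shifting theorem, L{u(t - c)·g(t - c)} = e^(-cs)·G(s) with c = 1 and G(s) = L{g(t)}.
L{sin(6t)} = 6/(s^2 + 36).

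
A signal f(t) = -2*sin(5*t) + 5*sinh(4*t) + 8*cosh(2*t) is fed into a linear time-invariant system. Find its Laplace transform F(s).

Apply the Laplace transform termwise.
(5)·[L{sinh(4t)} = 4/(s^2 - 16)]; (-2)·[L{sin(5t)} = 5/(s^2 + 25)]; (8)·[L{cosh(2t)} = s/(s^2 - 4)].

F(s) = 8*s/(s^2 - 4) - 10/(s^2 + 25) + 20/(s^2 - 16)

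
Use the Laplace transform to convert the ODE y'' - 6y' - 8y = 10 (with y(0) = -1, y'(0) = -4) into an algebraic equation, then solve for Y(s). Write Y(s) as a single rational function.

Apply the Laplace transform to the equation.
The derivative rules (L{y''} = s^2 Y - s·y(0) - y'(0) and L{y'} = sY - y(0), with y(0) = -1, y'(0) = -4) turn the left side into (s^2 - 6*s - 8)Y - (-s + 2).
The right side is L{10} = 10/s.
So (s^2 - 6*s - 8)Y = 10/s + (-s + 2).
Divide through and combine into a single rational function.

Y(s) = (-s^2 + 2*s + 10)/(s^3 - 6*s^2 - 8*s)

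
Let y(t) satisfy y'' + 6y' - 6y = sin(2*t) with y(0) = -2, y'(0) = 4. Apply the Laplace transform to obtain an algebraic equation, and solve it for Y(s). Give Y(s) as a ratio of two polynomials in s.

Transform both sides with L{·}.
The derivative rules (L{y''} = s^2 Y - s·y(0) - y'(0) and L{y'} = sY - y(0), with y(0) = -2, y'(0) = 4) turn the left side into (s^2 + 6*s - 6)Y - (-2*s - 8).
The right side is L{sin(2*t)} = 2/(s^2 + 4).
So (s^2 + 6*s - 6)Y = 2/(s^2 + 4) + (-2*s - 8).
Isolate Y and clear denominators.

Y(s) = (-2*s^3 - 8*s^2 - 8*s - 30)/(s^4 + 6*s^3 - 2*s^2 + 24*s - 24)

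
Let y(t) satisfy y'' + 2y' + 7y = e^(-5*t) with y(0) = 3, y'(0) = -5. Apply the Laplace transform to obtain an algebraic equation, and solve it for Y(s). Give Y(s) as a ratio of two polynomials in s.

Laplace-transform each side.
With L{y''} = s^2 Y - s·y(0) - y'(0) and L{y'} = sY - y(0), with y(0) = 3, y'(0) = -5: the LHS transforms to (s^2 + 2*s + 7)Y - (3*s + 1).
The right side is L{e^(-5*t)} = 1/(s + 5).
So (s^2 + 2*s + 7)Y = 1/(s + 5) + (3*s + 1).
Isolate Y and clear denominators.

Y(s) = (3*s^2 + 16*s + 6)/(s^3 + 7*s^2 + 17*s + 35)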